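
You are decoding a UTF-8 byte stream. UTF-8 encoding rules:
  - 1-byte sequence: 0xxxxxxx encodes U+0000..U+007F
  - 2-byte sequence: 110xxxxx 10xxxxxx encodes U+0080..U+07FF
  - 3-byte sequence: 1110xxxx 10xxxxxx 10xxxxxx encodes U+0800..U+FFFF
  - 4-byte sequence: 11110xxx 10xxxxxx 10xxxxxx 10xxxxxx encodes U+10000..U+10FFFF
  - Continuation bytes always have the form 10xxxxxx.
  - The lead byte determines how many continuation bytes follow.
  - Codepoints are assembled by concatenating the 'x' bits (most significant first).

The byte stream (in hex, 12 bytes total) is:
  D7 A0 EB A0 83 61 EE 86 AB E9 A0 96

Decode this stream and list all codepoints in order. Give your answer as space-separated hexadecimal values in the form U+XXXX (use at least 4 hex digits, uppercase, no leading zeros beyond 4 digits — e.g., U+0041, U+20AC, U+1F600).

Answer: U+05E0 U+B803 U+0061 U+E1AB U+9816

Derivation:
Byte[0]=D7: 2-byte lead, need 1 cont bytes. acc=0x17
Byte[1]=A0: continuation. acc=(acc<<6)|0x20=0x5E0
Completed: cp=U+05E0 (starts at byte 0)
Byte[2]=EB: 3-byte lead, need 2 cont bytes. acc=0xB
Byte[3]=A0: continuation. acc=(acc<<6)|0x20=0x2E0
Byte[4]=83: continuation. acc=(acc<<6)|0x03=0xB803
Completed: cp=U+B803 (starts at byte 2)
Byte[5]=61: 1-byte ASCII. cp=U+0061
Byte[6]=EE: 3-byte lead, need 2 cont bytes. acc=0xE
Byte[7]=86: continuation. acc=(acc<<6)|0x06=0x386
Byte[8]=AB: continuation. acc=(acc<<6)|0x2B=0xE1AB
Completed: cp=U+E1AB (starts at byte 6)
Byte[9]=E9: 3-byte lead, need 2 cont bytes. acc=0x9
Byte[10]=A0: continuation. acc=(acc<<6)|0x20=0x260
Byte[11]=96: continuation. acc=(acc<<6)|0x16=0x9816
Completed: cp=U+9816 (starts at byte 9)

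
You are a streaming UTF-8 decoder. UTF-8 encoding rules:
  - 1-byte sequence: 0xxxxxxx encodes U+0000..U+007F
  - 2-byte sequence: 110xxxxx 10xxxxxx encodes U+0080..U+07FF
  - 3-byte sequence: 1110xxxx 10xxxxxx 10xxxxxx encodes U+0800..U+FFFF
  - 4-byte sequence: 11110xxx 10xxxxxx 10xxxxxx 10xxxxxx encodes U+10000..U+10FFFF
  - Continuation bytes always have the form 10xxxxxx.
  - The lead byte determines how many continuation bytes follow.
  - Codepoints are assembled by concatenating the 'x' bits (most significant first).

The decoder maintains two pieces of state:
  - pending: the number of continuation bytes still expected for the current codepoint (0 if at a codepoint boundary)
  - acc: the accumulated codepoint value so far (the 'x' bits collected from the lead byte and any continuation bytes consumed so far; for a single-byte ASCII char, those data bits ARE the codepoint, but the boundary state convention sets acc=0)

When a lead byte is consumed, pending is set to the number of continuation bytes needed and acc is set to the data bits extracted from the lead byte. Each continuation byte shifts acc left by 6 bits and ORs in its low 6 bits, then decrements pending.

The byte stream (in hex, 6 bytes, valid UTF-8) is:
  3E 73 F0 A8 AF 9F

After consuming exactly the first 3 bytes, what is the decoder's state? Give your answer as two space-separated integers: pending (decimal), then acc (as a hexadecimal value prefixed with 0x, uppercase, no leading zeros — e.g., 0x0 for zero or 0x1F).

Byte[0]=3E: 1-byte. pending=0, acc=0x0
Byte[1]=73: 1-byte. pending=0, acc=0x0
Byte[2]=F0: 4-byte lead. pending=3, acc=0x0

Answer: 3 0x0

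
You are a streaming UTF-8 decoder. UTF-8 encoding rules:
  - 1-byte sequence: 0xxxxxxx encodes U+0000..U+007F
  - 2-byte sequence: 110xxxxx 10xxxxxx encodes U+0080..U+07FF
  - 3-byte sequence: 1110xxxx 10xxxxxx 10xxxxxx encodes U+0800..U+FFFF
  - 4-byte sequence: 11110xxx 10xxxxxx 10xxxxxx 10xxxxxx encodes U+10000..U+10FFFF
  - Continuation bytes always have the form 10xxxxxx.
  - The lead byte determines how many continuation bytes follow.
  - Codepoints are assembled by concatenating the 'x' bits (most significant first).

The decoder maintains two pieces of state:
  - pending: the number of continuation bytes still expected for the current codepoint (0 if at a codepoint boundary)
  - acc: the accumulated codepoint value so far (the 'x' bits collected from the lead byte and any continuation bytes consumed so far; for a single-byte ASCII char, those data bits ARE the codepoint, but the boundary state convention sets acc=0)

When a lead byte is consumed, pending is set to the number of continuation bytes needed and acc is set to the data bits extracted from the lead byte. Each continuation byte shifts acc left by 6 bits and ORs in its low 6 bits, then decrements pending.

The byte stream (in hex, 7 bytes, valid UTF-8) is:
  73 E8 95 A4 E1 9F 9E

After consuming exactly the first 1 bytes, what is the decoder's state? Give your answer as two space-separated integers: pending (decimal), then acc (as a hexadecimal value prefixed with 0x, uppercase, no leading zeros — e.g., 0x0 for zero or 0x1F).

Byte[0]=73: 1-byte. pending=0, acc=0x0

Answer: 0 0x0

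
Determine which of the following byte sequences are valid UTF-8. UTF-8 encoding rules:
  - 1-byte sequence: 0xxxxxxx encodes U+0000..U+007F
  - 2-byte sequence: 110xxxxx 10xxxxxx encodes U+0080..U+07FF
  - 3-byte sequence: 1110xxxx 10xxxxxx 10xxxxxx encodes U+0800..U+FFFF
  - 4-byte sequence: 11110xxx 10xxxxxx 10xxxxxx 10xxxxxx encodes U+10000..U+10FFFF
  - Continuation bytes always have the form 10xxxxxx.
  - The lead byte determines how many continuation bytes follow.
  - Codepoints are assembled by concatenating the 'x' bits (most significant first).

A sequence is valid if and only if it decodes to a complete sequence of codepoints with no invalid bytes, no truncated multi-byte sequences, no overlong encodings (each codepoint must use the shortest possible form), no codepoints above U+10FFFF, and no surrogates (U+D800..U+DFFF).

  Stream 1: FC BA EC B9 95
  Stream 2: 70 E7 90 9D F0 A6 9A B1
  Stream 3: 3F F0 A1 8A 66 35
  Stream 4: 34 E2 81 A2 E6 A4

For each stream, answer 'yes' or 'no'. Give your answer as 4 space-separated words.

Stream 1: error at byte offset 0. INVALID
Stream 2: decodes cleanly. VALID
Stream 3: error at byte offset 4. INVALID
Stream 4: error at byte offset 6. INVALID

Answer: no yes no no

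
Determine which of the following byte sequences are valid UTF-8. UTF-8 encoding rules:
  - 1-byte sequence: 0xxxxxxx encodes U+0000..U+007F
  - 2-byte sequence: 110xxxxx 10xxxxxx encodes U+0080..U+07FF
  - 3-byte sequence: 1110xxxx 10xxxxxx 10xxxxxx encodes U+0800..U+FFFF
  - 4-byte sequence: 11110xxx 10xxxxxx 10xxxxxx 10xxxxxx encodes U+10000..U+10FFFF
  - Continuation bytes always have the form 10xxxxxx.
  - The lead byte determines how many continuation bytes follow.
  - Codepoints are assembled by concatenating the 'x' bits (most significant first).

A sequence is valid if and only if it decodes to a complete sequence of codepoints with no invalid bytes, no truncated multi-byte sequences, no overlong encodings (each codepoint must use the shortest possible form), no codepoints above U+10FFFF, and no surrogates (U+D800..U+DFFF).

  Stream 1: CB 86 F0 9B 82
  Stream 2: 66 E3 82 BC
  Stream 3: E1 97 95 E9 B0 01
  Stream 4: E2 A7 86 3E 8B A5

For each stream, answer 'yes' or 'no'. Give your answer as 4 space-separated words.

Stream 1: error at byte offset 5. INVALID
Stream 2: decodes cleanly. VALID
Stream 3: error at byte offset 5. INVALID
Stream 4: error at byte offset 4. INVALID

Answer: no yes no no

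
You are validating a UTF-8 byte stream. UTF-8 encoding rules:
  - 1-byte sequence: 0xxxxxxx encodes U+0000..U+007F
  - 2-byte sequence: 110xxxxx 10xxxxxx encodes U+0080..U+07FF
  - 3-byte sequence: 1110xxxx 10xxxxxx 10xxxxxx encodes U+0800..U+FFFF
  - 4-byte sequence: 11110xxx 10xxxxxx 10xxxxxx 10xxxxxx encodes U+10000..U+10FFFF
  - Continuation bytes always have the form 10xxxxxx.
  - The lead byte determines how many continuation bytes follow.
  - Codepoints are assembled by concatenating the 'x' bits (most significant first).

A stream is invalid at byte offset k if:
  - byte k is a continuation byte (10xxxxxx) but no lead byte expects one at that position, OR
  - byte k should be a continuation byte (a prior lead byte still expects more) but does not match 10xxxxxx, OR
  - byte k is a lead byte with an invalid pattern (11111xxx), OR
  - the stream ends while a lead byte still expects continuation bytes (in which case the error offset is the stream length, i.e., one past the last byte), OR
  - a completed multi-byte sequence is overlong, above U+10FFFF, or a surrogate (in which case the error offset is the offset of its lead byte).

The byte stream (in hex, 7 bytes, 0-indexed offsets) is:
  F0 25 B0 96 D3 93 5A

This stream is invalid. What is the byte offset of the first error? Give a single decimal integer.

Answer: 1

Derivation:
Byte[0]=F0: 4-byte lead, need 3 cont bytes. acc=0x0
Byte[1]=25: expected 10xxxxxx continuation. INVALID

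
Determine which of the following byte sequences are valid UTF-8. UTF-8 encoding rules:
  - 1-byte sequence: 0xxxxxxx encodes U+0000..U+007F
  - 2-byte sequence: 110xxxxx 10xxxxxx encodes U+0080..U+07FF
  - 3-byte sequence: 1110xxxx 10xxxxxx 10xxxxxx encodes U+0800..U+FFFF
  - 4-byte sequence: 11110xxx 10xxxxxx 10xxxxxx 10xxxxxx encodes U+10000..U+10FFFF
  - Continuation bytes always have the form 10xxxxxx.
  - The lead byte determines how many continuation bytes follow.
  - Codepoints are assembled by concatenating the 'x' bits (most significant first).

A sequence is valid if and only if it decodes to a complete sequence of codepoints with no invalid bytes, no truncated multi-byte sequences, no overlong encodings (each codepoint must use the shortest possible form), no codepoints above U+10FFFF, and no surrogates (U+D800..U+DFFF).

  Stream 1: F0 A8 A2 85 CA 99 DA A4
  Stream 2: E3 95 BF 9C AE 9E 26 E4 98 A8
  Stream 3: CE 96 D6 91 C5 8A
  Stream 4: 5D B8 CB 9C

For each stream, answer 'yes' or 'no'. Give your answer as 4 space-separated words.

Answer: yes no yes no

Derivation:
Stream 1: decodes cleanly. VALID
Stream 2: error at byte offset 3. INVALID
Stream 3: decodes cleanly. VALID
Stream 4: error at byte offset 1. INVALID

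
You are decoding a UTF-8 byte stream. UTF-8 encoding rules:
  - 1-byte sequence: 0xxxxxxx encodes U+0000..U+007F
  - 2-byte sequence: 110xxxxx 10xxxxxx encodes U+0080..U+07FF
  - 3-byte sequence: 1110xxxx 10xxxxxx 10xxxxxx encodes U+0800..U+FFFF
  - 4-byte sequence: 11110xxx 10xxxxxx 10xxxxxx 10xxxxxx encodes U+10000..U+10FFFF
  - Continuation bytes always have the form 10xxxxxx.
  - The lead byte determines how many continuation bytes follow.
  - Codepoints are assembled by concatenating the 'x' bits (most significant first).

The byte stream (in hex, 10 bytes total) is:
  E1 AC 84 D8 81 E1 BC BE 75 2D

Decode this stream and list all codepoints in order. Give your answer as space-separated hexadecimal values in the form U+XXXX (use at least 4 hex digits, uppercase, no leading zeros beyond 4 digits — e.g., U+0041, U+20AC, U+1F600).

Answer: U+1B04 U+0601 U+1F3E U+0075 U+002D

Derivation:
Byte[0]=E1: 3-byte lead, need 2 cont bytes. acc=0x1
Byte[1]=AC: continuation. acc=(acc<<6)|0x2C=0x6C
Byte[2]=84: continuation. acc=(acc<<6)|0x04=0x1B04
Completed: cp=U+1B04 (starts at byte 0)
Byte[3]=D8: 2-byte lead, need 1 cont bytes. acc=0x18
Byte[4]=81: continuation. acc=(acc<<6)|0x01=0x601
Completed: cp=U+0601 (starts at byte 3)
Byte[5]=E1: 3-byte lead, need 2 cont bytes. acc=0x1
Byte[6]=BC: continuation. acc=(acc<<6)|0x3C=0x7C
Byte[7]=BE: continuation. acc=(acc<<6)|0x3E=0x1F3E
Completed: cp=U+1F3E (starts at byte 5)
Byte[8]=75: 1-byte ASCII. cp=U+0075
Byte[9]=2D: 1-byte ASCII. cp=U+002D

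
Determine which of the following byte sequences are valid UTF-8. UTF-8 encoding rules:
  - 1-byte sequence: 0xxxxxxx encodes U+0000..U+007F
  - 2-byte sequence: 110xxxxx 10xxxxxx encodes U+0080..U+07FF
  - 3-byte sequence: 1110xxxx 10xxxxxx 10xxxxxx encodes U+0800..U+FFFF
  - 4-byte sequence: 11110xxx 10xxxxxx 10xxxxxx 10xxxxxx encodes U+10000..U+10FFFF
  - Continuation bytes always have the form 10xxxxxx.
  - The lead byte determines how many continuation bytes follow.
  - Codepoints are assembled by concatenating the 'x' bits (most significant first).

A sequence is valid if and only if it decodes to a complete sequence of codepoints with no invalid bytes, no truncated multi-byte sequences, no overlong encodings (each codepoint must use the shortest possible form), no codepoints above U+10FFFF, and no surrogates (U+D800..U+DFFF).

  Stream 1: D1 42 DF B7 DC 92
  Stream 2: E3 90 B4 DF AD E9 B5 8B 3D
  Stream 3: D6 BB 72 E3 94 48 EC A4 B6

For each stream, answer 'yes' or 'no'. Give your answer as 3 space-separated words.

Stream 1: error at byte offset 1. INVALID
Stream 2: decodes cleanly. VALID
Stream 3: error at byte offset 5. INVALID

Answer: no yes no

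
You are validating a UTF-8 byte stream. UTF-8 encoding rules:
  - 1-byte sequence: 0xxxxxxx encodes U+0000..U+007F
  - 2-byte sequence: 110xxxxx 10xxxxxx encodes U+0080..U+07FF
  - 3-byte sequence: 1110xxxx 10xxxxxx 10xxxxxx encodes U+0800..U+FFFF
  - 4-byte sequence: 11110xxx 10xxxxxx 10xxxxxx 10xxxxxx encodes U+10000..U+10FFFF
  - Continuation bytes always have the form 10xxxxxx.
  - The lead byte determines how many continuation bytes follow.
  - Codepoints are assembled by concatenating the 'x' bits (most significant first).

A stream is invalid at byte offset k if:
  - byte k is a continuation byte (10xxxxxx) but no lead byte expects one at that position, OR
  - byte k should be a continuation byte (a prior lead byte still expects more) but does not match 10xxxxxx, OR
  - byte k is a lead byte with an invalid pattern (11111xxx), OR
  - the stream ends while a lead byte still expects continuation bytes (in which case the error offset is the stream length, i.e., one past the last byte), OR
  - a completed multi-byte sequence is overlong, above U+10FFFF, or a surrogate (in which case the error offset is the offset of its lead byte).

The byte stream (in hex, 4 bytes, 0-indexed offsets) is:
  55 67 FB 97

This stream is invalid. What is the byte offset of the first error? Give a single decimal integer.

Answer: 2

Derivation:
Byte[0]=55: 1-byte ASCII. cp=U+0055
Byte[1]=67: 1-byte ASCII. cp=U+0067
Byte[2]=FB: INVALID lead byte (not 0xxx/110x/1110/11110)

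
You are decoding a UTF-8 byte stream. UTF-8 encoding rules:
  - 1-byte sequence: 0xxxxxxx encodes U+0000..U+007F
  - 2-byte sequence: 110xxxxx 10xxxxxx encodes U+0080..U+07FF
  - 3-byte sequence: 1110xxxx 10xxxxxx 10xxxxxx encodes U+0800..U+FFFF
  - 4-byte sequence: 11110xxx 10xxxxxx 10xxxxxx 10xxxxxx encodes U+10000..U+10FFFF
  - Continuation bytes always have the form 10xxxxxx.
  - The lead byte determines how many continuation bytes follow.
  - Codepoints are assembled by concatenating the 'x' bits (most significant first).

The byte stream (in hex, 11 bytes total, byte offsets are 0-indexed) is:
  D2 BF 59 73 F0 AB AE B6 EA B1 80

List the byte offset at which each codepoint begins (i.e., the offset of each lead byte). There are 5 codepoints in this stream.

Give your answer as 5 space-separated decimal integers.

Answer: 0 2 3 4 8

Derivation:
Byte[0]=D2: 2-byte lead, need 1 cont bytes. acc=0x12
Byte[1]=BF: continuation. acc=(acc<<6)|0x3F=0x4BF
Completed: cp=U+04BF (starts at byte 0)
Byte[2]=59: 1-byte ASCII. cp=U+0059
Byte[3]=73: 1-byte ASCII. cp=U+0073
Byte[4]=F0: 4-byte lead, need 3 cont bytes. acc=0x0
Byte[5]=AB: continuation. acc=(acc<<6)|0x2B=0x2B
Byte[6]=AE: continuation. acc=(acc<<6)|0x2E=0xAEE
Byte[7]=B6: continuation. acc=(acc<<6)|0x36=0x2BBB6
Completed: cp=U+2BBB6 (starts at byte 4)
Byte[8]=EA: 3-byte lead, need 2 cont bytes. acc=0xA
Byte[9]=B1: continuation. acc=(acc<<6)|0x31=0x2B1
Byte[10]=80: continuation. acc=(acc<<6)|0x00=0xAC40
Completed: cp=U+AC40 (starts at byte 8)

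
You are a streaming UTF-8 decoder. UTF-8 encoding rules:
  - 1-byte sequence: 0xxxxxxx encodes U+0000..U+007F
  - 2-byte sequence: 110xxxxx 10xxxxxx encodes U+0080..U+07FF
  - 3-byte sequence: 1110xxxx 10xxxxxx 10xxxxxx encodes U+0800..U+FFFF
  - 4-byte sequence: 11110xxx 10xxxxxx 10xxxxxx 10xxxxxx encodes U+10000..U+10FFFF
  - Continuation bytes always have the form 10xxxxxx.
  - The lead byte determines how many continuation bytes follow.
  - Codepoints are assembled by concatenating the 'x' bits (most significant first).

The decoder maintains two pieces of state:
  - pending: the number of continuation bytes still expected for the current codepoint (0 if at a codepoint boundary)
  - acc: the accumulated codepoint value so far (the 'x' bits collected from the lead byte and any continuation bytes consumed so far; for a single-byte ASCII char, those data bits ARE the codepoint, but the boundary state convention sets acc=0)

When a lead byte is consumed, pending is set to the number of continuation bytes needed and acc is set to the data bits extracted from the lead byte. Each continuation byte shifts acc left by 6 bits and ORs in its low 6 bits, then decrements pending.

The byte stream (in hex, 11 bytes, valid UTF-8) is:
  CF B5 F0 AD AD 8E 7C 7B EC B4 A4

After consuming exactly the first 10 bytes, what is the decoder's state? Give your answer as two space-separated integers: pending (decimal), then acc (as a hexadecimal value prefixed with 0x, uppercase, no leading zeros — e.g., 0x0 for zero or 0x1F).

Byte[0]=CF: 2-byte lead. pending=1, acc=0xF
Byte[1]=B5: continuation. acc=(acc<<6)|0x35=0x3F5, pending=0
Byte[2]=F0: 4-byte lead. pending=3, acc=0x0
Byte[3]=AD: continuation. acc=(acc<<6)|0x2D=0x2D, pending=2
Byte[4]=AD: continuation. acc=(acc<<6)|0x2D=0xB6D, pending=1
Byte[5]=8E: continuation. acc=(acc<<6)|0x0E=0x2DB4E, pending=0
Byte[6]=7C: 1-byte. pending=0, acc=0x0
Byte[7]=7B: 1-byte. pending=0, acc=0x0
Byte[8]=EC: 3-byte lead. pending=2, acc=0xC
Byte[9]=B4: continuation. acc=(acc<<6)|0x34=0x334, pending=1

Answer: 1 0x334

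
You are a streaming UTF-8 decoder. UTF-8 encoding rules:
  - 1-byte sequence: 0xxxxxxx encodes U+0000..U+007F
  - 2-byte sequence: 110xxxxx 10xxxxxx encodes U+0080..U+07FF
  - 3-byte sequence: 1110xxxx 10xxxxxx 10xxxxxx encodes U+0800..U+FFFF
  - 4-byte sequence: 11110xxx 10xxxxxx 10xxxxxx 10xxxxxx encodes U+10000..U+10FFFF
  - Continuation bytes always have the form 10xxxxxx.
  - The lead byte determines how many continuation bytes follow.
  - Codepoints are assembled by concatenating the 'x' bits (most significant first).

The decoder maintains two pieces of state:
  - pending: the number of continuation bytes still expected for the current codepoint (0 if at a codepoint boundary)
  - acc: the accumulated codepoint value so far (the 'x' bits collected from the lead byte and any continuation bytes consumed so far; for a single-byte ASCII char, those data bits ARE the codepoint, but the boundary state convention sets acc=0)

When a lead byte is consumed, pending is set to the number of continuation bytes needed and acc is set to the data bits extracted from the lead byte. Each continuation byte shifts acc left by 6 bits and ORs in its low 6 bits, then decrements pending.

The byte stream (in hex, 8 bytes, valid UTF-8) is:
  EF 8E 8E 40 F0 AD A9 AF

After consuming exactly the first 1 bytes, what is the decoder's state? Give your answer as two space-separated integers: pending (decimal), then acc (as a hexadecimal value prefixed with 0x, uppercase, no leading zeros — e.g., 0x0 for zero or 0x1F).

Answer: 2 0xF

Derivation:
Byte[0]=EF: 3-byte lead. pending=2, acc=0xF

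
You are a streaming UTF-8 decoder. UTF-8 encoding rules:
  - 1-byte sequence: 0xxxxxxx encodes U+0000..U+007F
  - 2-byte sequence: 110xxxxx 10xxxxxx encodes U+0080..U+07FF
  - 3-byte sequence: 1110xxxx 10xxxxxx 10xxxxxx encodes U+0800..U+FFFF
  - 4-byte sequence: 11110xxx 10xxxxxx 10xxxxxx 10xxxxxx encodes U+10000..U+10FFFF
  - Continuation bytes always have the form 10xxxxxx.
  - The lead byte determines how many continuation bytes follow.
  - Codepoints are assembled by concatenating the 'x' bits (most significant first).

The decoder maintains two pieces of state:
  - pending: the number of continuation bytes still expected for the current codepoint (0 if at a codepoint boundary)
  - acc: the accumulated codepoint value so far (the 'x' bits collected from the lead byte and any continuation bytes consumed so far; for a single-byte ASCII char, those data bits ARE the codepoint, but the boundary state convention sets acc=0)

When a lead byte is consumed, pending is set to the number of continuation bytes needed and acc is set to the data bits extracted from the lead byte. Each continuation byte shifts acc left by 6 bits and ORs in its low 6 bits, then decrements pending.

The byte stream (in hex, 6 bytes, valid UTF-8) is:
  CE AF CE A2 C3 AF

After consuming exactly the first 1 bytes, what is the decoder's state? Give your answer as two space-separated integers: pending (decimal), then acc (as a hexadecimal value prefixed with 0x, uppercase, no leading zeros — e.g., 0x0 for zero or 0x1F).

Byte[0]=CE: 2-byte lead. pending=1, acc=0xE

Answer: 1 0xE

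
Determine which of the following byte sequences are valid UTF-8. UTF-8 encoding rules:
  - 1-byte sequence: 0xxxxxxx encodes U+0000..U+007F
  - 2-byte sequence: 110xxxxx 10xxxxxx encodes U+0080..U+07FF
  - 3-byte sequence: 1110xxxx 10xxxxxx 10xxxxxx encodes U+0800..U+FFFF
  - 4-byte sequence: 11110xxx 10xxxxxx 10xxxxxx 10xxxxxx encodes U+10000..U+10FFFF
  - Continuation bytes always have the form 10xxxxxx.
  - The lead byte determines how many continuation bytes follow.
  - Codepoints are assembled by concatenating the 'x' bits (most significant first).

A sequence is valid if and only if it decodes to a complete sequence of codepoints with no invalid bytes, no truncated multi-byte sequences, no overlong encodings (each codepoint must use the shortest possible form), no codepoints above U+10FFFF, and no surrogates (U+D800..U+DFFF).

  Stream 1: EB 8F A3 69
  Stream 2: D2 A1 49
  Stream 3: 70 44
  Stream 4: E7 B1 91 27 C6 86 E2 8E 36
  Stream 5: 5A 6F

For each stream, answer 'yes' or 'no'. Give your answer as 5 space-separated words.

Answer: yes yes yes no yes

Derivation:
Stream 1: decodes cleanly. VALID
Stream 2: decodes cleanly. VALID
Stream 3: decodes cleanly. VALID
Stream 4: error at byte offset 8. INVALID
Stream 5: decodes cleanly. VALID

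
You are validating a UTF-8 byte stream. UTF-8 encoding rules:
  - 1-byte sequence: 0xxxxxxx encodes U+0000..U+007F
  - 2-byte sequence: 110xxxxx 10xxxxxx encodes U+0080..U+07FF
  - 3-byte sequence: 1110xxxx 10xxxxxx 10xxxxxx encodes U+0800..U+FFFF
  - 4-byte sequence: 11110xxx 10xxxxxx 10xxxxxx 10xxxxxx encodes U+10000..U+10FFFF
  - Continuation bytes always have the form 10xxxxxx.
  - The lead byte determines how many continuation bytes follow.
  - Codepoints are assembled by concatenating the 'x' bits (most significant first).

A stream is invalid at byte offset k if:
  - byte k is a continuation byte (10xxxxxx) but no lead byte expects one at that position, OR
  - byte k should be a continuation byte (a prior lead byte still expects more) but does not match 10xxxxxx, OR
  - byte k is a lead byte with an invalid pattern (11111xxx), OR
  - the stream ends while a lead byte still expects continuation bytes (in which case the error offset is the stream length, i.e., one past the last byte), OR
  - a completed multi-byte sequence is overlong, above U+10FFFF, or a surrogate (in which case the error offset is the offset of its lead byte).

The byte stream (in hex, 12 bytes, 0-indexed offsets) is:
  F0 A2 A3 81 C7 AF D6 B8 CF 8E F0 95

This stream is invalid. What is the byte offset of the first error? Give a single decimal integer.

Byte[0]=F0: 4-byte lead, need 3 cont bytes. acc=0x0
Byte[1]=A2: continuation. acc=(acc<<6)|0x22=0x22
Byte[2]=A3: continuation. acc=(acc<<6)|0x23=0x8A3
Byte[3]=81: continuation. acc=(acc<<6)|0x01=0x228C1
Completed: cp=U+228C1 (starts at byte 0)
Byte[4]=C7: 2-byte lead, need 1 cont bytes. acc=0x7
Byte[5]=AF: continuation. acc=(acc<<6)|0x2F=0x1EF
Completed: cp=U+01EF (starts at byte 4)
Byte[6]=D6: 2-byte lead, need 1 cont bytes. acc=0x16
Byte[7]=B8: continuation. acc=(acc<<6)|0x38=0x5B8
Completed: cp=U+05B8 (starts at byte 6)
Byte[8]=CF: 2-byte lead, need 1 cont bytes. acc=0xF
Byte[9]=8E: continuation. acc=(acc<<6)|0x0E=0x3CE
Completed: cp=U+03CE (starts at byte 8)
Byte[10]=F0: 4-byte lead, need 3 cont bytes. acc=0x0
Byte[11]=95: continuation. acc=(acc<<6)|0x15=0x15
Byte[12]: stream ended, expected continuation. INVALID

Answer: 12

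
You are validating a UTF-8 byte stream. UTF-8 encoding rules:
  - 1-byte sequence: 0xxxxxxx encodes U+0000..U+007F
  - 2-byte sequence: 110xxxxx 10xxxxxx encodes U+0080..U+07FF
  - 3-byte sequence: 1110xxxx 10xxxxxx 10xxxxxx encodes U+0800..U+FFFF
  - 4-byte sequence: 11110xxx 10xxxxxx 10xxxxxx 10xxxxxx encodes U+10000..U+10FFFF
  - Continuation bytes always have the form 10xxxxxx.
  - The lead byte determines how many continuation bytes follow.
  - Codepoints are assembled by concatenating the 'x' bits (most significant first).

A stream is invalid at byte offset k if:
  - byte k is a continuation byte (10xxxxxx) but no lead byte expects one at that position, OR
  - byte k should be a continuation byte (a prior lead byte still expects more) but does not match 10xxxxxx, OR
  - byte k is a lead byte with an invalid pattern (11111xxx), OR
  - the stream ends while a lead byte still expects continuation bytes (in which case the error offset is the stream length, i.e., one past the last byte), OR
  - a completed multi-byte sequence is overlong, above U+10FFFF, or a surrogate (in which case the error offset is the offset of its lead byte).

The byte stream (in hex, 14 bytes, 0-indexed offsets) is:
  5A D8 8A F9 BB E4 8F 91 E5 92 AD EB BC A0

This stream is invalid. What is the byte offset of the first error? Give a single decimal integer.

Byte[0]=5A: 1-byte ASCII. cp=U+005A
Byte[1]=D8: 2-byte lead, need 1 cont bytes. acc=0x18
Byte[2]=8A: continuation. acc=(acc<<6)|0x0A=0x60A
Completed: cp=U+060A (starts at byte 1)
Byte[3]=F9: INVALID lead byte (not 0xxx/110x/1110/11110)

Answer: 3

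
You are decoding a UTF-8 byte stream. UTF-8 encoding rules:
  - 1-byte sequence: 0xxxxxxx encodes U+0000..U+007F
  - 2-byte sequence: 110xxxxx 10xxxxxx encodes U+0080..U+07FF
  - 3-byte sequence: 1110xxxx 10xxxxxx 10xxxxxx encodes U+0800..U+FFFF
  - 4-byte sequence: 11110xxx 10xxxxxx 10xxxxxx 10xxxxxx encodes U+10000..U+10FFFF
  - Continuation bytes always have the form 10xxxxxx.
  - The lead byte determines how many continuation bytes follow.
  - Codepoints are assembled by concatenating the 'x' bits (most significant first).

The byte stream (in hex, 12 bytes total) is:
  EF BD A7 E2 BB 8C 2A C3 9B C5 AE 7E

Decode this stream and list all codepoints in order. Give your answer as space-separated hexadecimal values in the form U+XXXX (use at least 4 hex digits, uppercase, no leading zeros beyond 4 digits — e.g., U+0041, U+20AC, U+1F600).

Answer: U+FF67 U+2ECC U+002A U+00DB U+016E U+007E

Derivation:
Byte[0]=EF: 3-byte lead, need 2 cont bytes. acc=0xF
Byte[1]=BD: continuation. acc=(acc<<6)|0x3D=0x3FD
Byte[2]=A7: continuation. acc=(acc<<6)|0x27=0xFF67
Completed: cp=U+FF67 (starts at byte 0)
Byte[3]=E2: 3-byte lead, need 2 cont bytes. acc=0x2
Byte[4]=BB: continuation. acc=(acc<<6)|0x3B=0xBB
Byte[5]=8C: continuation. acc=(acc<<6)|0x0C=0x2ECC
Completed: cp=U+2ECC (starts at byte 3)
Byte[6]=2A: 1-byte ASCII. cp=U+002A
Byte[7]=C3: 2-byte lead, need 1 cont bytes. acc=0x3
Byte[8]=9B: continuation. acc=(acc<<6)|0x1B=0xDB
Completed: cp=U+00DB (starts at byte 7)
Byte[9]=C5: 2-byte lead, need 1 cont bytes. acc=0x5
Byte[10]=AE: continuation. acc=(acc<<6)|0x2E=0x16E
Completed: cp=U+016E (starts at byte 9)
Byte[11]=7E: 1-byte ASCII. cp=U+007E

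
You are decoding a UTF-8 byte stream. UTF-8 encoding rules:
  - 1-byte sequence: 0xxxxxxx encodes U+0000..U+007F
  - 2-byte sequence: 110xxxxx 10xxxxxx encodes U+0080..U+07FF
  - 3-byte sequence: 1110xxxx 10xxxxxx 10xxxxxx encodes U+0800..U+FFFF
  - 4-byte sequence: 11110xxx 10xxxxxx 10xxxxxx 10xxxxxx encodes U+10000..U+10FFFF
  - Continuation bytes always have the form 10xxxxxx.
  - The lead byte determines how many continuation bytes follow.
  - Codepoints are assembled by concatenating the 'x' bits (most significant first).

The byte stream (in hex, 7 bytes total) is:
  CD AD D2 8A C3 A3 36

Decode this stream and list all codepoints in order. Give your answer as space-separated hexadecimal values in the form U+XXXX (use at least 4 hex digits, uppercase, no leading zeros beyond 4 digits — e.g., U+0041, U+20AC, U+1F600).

Answer: U+036D U+048A U+00E3 U+0036

Derivation:
Byte[0]=CD: 2-byte lead, need 1 cont bytes. acc=0xD
Byte[1]=AD: continuation. acc=(acc<<6)|0x2D=0x36D
Completed: cp=U+036D (starts at byte 0)
Byte[2]=D2: 2-byte lead, need 1 cont bytes. acc=0x12
Byte[3]=8A: continuation. acc=(acc<<6)|0x0A=0x48A
Completed: cp=U+048A (starts at byte 2)
Byte[4]=C3: 2-byte lead, need 1 cont bytes. acc=0x3
Byte[5]=A3: continuation. acc=(acc<<6)|0x23=0xE3
Completed: cp=U+00E3 (starts at byte 4)
Byte[6]=36: 1-byte ASCII. cp=U+0036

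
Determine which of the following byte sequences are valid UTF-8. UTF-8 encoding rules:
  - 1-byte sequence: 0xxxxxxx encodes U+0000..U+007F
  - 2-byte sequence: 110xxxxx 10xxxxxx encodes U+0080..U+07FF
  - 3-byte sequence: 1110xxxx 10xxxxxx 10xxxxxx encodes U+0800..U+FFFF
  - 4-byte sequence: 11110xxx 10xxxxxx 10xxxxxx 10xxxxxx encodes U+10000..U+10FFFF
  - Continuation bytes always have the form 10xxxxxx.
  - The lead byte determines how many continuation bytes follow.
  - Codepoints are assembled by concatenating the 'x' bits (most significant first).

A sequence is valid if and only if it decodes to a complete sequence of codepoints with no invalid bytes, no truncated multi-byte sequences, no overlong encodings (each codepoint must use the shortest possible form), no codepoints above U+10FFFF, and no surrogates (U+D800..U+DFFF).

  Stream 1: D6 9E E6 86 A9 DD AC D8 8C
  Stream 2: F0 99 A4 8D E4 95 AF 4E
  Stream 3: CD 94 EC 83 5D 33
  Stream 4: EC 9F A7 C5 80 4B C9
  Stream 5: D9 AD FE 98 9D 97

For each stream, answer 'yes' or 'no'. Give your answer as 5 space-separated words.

Answer: yes yes no no no

Derivation:
Stream 1: decodes cleanly. VALID
Stream 2: decodes cleanly. VALID
Stream 3: error at byte offset 4. INVALID
Stream 4: error at byte offset 7. INVALID
Stream 5: error at byte offset 2. INVALID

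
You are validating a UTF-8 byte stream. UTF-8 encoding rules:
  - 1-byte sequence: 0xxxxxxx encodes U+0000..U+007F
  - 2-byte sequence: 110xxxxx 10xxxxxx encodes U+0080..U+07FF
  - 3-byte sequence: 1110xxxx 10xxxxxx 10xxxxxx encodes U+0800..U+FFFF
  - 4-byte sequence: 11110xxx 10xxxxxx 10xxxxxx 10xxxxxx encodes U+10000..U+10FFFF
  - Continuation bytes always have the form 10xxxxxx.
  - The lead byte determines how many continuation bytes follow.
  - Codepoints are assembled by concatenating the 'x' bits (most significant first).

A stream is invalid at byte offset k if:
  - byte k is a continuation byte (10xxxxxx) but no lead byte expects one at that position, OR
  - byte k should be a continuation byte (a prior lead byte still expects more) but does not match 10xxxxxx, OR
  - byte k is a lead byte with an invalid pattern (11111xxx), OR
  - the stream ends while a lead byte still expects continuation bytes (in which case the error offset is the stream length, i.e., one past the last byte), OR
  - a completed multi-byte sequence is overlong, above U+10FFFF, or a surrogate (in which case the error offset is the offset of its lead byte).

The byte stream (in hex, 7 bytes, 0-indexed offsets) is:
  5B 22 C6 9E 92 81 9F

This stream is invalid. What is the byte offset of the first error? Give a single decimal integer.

Answer: 4

Derivation:
Byte[0]=5B: 1-byte ASCII. cp=U+005B
Byte[1]=22: 1-byte ASCII. cp=U+0022
Byte[2]=C6: 2-byte lead, need 1 cont bytes. acc=0x6
Byte[3]=9E: continuation. acc=(acc<<6)|0x1E=0x19E
Completed: cp=U+019E (starts at byte 2)
Byte[4]=92: INVALID lead byte (not 0xxx/110x/1110/11110)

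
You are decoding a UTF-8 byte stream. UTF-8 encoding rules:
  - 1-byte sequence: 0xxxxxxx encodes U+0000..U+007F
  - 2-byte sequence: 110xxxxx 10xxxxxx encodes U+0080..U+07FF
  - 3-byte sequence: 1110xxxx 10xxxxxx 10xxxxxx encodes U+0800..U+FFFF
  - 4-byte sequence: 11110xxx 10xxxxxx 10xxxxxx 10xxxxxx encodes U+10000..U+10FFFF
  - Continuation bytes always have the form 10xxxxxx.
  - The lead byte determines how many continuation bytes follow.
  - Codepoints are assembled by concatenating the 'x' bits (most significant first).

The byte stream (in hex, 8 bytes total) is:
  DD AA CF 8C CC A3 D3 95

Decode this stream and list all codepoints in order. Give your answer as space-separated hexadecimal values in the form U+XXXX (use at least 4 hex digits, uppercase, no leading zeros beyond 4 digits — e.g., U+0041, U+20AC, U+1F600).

Byte[0]=DD: 2-byte lead, need 1 cont bytes. acc=0x1D
Byte[1]=AA: continuation. acc=(acc<<6)|0x2A=0x76A
Completed: cp=U+076A (starts at byte 0)
Byte[2]=CF: 2-byte lead, need 1 cont bytes. acc=0xF
Byte[3]=8C: continuation. acc=(acc<<6)|0x0C=0x3CC
Completed: cp=U+03CC (starts at byte 2)
Byte[4]=CC: 2-byte lead, need 1 cont bytes. acc=0xC
Byte[5]=A3: continuation. acc=(acc<<6)|0x23=0x323
Completed: cp=U+0323 (starts at byte 4)
Byte[6]=D3: 2-byte lead, need 1 cont bytes. acc=0x13
Byte[7]=95: continuation. acc=(acc<<6)|0x15=0x4D5
Completed: cp=U+04D5 (starts at byte 6)

Answer: U+076A U+03CC U+0323 U+04D5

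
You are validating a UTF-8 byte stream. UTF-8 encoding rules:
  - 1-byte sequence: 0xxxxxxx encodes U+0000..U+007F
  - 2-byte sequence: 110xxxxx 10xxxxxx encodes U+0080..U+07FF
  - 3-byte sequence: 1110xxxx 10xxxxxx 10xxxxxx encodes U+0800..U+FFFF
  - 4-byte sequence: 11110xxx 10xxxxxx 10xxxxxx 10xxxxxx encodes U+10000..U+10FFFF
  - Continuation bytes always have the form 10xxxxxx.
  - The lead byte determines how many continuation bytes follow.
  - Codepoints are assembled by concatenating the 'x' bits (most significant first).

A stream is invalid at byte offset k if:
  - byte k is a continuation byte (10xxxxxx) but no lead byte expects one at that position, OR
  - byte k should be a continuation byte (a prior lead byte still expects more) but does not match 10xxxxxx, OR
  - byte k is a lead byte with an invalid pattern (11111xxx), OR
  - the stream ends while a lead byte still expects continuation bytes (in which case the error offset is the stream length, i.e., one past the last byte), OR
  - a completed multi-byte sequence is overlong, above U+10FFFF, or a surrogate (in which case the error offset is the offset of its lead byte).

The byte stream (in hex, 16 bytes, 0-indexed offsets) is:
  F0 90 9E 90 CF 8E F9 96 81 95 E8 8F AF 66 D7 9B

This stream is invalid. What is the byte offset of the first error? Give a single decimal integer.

Byte[0]=F0: 4-byte lead, need 3 cont bytes. acc=0x0
Byte[1]=90: continuation. acc=(acc<<6)|0x10=0x10
Byte[2]=9E: continuation. acc=(acc<<6)|0x1E=0x41E
Byte[3]=90: continuation. acc=(acc<<6)|0x10=0x10790
Completed: cp=U+10790 (starts at byte 0)
Byte[4]=CF: 2-byte lead, need 1 cont bytes. acc=0xF
Byte[5]=8E: continuation. acc=(acc<<6)|0x0E=0x3CE
Completed: cp=U+03CE (starts at byte 4)
Byte[6]=F9: INVALID lead byte (not 0xxx/110x/1110/11110)

Answer: 6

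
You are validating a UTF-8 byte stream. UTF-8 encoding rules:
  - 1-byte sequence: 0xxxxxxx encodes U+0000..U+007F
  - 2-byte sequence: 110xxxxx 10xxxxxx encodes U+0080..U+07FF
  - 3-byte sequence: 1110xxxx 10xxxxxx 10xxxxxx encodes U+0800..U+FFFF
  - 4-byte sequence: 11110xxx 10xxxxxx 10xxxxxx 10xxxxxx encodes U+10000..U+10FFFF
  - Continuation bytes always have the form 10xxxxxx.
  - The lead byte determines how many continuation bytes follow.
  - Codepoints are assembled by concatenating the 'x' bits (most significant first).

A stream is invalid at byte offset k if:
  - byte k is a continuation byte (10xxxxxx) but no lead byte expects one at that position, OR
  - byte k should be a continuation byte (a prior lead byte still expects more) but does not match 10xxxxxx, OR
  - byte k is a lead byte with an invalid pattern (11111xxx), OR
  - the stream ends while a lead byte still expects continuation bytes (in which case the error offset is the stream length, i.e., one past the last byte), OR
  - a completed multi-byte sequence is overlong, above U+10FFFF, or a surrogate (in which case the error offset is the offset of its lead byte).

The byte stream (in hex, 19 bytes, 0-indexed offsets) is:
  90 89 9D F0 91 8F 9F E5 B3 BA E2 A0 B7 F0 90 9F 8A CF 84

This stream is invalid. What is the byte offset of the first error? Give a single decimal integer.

Byte[0]=90: INVALID lead byte (not 0xxx/110x/1110/11110)

Answer: 0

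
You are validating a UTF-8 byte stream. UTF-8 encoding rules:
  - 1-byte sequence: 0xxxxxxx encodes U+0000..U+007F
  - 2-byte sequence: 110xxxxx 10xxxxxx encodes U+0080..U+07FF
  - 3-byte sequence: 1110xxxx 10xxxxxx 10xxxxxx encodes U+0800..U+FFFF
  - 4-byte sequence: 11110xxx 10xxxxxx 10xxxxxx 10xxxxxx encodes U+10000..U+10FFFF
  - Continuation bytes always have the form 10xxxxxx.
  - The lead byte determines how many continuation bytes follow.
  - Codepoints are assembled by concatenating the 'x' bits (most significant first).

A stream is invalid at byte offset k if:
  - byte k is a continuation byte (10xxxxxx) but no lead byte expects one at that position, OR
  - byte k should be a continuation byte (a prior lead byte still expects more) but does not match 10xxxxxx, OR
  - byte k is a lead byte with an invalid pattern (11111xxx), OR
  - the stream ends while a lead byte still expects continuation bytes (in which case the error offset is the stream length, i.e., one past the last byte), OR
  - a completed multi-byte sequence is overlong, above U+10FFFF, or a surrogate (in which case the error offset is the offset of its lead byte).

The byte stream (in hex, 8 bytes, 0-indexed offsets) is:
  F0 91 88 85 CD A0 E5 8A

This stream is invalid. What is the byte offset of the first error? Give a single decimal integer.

Byte[0]=F0: 4-byte lead, need 3 cont bytes. acc=0x0
Byte[1]=91: continuation. acc=(acc<<6)|0x11=0x11
Byte[2]=88: continuation. acc=(acc<<6)|0x08=0x448
Byte[3]=85: continuation. acc=(acc<<6)|0x05=0x11205
Completed: cp=U+11205 (starts at byte 0)
Byte[4]=CD: 2-byte lead, need 1 cont bytes. acc=0xD
Byte[5]=A0: continuation. acc=(acc<<6)|0x20=0x360
Completed: cp=U+0360 (starts at byte 4)
Byte[6]=E5: 3-byte lead, need 2 cont bytes. acc=0x5
Byte[7]=8A: continuation. acc=(acc<<6)|0x0A=0x14A
Byte[8]: stream ended, expected continuation. INVALID

Answer: 8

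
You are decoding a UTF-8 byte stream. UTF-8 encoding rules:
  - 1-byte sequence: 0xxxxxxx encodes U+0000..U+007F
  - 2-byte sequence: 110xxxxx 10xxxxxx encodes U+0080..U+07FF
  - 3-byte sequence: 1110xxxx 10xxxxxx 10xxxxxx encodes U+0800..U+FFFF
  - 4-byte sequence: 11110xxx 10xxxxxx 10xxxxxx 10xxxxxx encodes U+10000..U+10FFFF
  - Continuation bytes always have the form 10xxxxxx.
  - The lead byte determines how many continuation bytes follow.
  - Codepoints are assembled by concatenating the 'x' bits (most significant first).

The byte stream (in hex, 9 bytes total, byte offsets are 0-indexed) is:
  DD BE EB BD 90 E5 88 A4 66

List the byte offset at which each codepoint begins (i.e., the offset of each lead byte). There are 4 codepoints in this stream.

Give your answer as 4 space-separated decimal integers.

Answer: 0 2 5 8

Derivation:
Byte[0]=DD: 2-byte lead, need 1 cont bytes. acc=0x1D
Byte[1]=BE: continuation. acc=(acc<<6)|0x3E=0x77E
Completed: cp=U+077E (starts at byte 0)
Byte[2]=EB: 3-byte lead, need 2 cont bytes. acc=0xB
Byte[3]=BD: continuation. acc=(acc<<6)|0x3D=0x2FD
Byte[4]=90: continuation. acc=(acc<<6)|0x10=0xBF50
Completed: cp=U+BF50 (starts at byte 2)
Byte[5]=E5: 3-byte lead, need 2 cont bytes. acc=0x5
Byte[6]=88: continuation. acc=(acc<<6)|0x08=0x148
Byte[7]=A4: continuation. acc=(acc<<6)|0x24=0x5224
Completed: cp=U+5224 (starts at byte 5)
Byte[8]=66: 1-byte ASCII. cp=U+0066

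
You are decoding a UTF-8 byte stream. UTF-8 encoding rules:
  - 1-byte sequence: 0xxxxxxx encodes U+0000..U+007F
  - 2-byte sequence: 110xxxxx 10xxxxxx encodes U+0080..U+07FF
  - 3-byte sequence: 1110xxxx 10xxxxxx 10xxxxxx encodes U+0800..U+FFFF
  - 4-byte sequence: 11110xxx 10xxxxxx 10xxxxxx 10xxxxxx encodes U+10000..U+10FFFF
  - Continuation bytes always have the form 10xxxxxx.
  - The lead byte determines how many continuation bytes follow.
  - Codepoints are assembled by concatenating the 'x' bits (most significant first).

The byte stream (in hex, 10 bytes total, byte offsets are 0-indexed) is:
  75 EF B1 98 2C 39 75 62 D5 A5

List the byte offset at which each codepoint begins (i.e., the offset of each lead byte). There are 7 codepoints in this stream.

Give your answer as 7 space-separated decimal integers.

Answer: 0 1 4 5 6 7 8

Derivation:
Byte[0]=75: 1-byte ASCII. cp=U+0075
Byte[1]=EF: 3-byte lead, need 2 cont bytes. acc=0xF
Byte[2]=B1: continuation. acc=(acc<<6)|0x31=0x3F1
Byte[3]=98: continuation. acc=(acc<<6)|0x18=0xFC58
Completed: cp=U+FC58 (starts at byte 1)
Byte[4]=2C: 1-byte ASCII. cp=U+002C
Byte[5]=39: 1-byte ASCII. cp=U+0039
Byte[6]=75: 1-byte ASCII. cp=U+0075
Byte[7]=62: 1-byte ASCII. cp=U+0062
Byte[8]=D5: 2-byte lead, need 1 cont bytes. acc=0x15
Byte[9]=A5: continuation. acc=(acc<<6)|0x25=0x565
Completed: cp=U+0565 (starts at byte 8)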